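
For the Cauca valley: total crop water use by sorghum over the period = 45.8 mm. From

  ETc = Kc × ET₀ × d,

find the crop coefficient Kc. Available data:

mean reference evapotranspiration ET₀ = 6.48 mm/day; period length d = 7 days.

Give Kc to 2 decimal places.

1.01

ETc = Kc × ET₀ × d  ⇒  Kc = ETc / (ET₀ × d)
Kc = 45.8 / (6.48 × 7) = 45.8 / 45.36 = 1.0097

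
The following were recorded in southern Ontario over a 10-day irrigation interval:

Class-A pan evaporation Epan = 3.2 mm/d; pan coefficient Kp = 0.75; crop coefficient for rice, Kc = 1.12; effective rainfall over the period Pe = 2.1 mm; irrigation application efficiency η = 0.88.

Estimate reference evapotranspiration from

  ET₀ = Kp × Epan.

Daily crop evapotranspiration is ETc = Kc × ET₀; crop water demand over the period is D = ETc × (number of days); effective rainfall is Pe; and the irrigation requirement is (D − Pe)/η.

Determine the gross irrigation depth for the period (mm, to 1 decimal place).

ET₀ = 0.75 × 3.2 = 2.4000 mm/d
ETc = Kc × ET₀ = 1.12 × 2.4000 = 2.6880 mm/d
Crop demand D = ETc × 10 d = 2.6880 × 10 = 26.880 mm
D − Pe = 26.880 − 2.1 = 24.780 mm
Gross irrigation = 24.780 / 0.88 = 28.159 mm

28.2 mm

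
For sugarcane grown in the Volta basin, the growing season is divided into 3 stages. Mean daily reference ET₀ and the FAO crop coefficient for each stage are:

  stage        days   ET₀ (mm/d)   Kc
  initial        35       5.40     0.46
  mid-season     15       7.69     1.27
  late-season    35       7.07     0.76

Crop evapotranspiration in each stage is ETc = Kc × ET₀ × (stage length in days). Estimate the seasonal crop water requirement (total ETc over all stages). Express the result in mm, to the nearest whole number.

421 mm

initial: 0.46 × 5.40 × 35 = 86.94 mm
mid-season: 1.27 × 7.69 × 15 = 146.49 mm
late-season: 0.76 × 7.07 × 35 = 188.06 mm
Seasonal total = 421.49 mm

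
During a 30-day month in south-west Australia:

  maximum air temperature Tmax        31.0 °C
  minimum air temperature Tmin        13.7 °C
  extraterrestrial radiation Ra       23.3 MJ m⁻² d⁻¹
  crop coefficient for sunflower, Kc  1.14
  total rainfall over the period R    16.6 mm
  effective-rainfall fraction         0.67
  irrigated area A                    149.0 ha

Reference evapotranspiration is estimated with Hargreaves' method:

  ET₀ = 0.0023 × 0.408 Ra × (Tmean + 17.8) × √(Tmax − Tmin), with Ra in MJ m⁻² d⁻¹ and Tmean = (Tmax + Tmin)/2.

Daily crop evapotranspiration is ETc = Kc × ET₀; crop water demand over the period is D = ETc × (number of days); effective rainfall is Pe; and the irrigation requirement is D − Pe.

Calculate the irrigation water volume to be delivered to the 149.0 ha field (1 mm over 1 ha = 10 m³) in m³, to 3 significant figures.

Tmean = (31.0 + 13.7)/2 = 22.35 °C
0.408 Ra = 0.408 × 23.3 = 9.5064 mm/d equivalent
ET₀ = 0.0023 × 9.5064 × (22.35 + 17.8) × √17.3 = 0.0023 × 9.5064 × 40.15 × 4.1593 = 3.6513 mm/d
ETc = Kc × ET₀ = 1.14 × 3.6513 = 4.1625 mm/d
Crop demand D = ETc × 30 d = 4.1625 × 30 = 124.875 mm
Pe = 0.67 × 16.6 = 11.122 mm
D − Pe = 124.875 − 11.122 = 113.753 mm
Volume = 113.753 mm × 149.0 ha × 10 = 169492.0 m³

169000 m³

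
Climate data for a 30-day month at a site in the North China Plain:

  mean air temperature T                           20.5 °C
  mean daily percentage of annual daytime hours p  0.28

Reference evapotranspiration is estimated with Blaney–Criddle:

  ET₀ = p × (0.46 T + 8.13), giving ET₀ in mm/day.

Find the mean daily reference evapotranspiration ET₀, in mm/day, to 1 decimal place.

ET₀ = 0.28 × (0.46 × 20.5 + 8.13) = 0.28 × 17.560 = 4.9168 mm/d

4.9 mm/day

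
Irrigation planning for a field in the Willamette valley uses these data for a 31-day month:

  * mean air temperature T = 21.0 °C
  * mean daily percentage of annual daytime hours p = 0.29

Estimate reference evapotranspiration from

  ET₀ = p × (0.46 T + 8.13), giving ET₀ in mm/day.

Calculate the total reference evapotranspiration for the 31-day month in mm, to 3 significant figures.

160 mm

ET₀ = 0.29 × (0.46 × 21.0 + 8.13) = 0.29 × 17.790 = 5.1591 mm/d
Monthly total = 5.1591 × 31 = 159.932 mm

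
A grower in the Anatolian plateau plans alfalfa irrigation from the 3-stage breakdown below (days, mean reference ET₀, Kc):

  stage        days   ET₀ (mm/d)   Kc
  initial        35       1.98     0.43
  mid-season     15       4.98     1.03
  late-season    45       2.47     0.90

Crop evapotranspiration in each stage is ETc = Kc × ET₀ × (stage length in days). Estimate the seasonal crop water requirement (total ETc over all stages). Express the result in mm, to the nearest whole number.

207 mm

initial: 0.43 × 1.98 × 35 = 29.80 mm
mid-season: 1.03 × 4.98 × 15 = 76.94 mm
late-season: 0.90 × 2.47 × 45 = 100.04 mm
Seasonal total = 206.78 mm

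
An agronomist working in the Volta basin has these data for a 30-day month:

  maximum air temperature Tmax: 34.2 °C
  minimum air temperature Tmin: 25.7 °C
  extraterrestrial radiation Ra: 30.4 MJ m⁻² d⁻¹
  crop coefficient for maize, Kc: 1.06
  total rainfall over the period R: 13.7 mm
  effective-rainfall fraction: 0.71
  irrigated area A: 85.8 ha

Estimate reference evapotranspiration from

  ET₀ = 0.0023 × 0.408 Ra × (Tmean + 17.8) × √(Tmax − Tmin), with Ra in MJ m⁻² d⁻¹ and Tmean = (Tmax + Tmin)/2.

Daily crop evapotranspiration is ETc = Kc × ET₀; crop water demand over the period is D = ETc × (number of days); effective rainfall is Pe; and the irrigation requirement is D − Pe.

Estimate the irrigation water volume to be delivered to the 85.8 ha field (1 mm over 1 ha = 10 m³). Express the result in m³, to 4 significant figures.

Tmean = (34.2 + 25.7)/2 = 29.95 °C
0.408 Ra = 0.408 × 30.4 = 12.4032 mm/d equivalent
ET₀ = 0.0023 × 12.4032 × (29.95 + 17.8) × √8.5 = 0.0023 × 12.4032 × 47.75 × 2.9155 = 3.9714 mm/d
ETc = Kc × ET₀ = 1.06 × 3.9714 = 4.2097 mm/d
Crop demand D = ETc × 30 d = 4.2097 × 30 = 126.291 mm
Pe = 0.71 × 13.7 = 9.727 mm
D − Pe = 126.291 − 9.727 = 116.564 mm
Volume = 116.564 mm × 85.8 ha × 10 = 100011.9 m³

100000 m³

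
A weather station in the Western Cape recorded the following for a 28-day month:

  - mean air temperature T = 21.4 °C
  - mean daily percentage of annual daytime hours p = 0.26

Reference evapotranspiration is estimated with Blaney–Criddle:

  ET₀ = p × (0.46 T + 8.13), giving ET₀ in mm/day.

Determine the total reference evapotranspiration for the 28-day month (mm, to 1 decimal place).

ET₀ = 0.26 × (0.46 × 21.4 + 8.13) = 0.26 × 17.974 = 4.6732 mm/d
Monthly total = 4.6732 × 28 = 130.850 mm

130.9 mm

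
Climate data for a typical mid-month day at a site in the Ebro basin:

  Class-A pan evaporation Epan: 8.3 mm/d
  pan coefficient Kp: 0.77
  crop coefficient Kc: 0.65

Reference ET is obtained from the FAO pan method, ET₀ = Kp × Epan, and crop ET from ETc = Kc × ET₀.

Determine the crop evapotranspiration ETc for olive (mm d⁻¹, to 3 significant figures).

ET₀ = 0.77 × 8.3 = 6.3910 mm/d
ETc = Kc × ET₀ = 0.65 × 6.3910 = 4.1542 mm/d

4.15 mm d⁻¹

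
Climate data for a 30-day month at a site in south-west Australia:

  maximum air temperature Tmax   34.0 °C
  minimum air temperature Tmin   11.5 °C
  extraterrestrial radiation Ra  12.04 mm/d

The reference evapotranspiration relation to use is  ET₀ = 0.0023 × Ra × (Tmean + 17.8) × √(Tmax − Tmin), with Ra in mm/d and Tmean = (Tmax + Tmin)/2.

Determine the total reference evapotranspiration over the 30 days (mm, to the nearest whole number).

Tmean = (34.0 + 11.5)/2 = 22.75 °C
ET₀ = 0.0023 × 12.04 × (22.75 + 17.8) × √22.5 = 0.0023 × 12.04 × 40.55 × 4.7434 = 5.3264 mm/d
Over 30 days: 5.3264 × 30 = 159.792 mm

160 mm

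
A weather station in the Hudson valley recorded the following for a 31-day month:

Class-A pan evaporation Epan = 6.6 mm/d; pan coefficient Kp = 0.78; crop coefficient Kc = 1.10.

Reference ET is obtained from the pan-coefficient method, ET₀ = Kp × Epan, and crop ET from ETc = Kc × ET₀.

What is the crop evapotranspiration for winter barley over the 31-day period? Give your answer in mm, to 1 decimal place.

175.5 mm

ET₀ = 0.78 × 6.6 = 5.1480 mm/d
ETc = Kc × ET₀ = 1.10 × 5.1480 = 5.6628 mm/d
Over 31 days: 5.6628 × 31 = 175.547 mm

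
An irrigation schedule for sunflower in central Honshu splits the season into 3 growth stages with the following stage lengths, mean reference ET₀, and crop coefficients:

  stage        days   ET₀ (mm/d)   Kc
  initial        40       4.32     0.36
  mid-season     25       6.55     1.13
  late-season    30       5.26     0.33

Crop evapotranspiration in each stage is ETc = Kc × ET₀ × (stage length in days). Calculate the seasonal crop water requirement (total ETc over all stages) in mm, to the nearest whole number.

initial: 0.36 × 4.32 × 40 = 62.21 mm
mid-season: 1.13 × 6.55 × 25 = 185.04 mm
late-season: 0.33 × 5.26 × 30 = 52.07 mm
Seasonal total = 299.32 mm

299 mm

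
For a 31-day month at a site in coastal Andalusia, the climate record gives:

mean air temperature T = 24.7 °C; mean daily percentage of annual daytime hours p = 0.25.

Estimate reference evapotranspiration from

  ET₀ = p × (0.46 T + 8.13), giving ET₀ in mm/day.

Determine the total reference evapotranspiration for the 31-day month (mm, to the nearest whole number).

151 mm

ET₀ = 0.25 × (0.46 × 24.7 + 8.13) = 0.25 × 19.492 = 4.8730 mm/d
Monthly total = 4.8730 × 31 = 151.063 mm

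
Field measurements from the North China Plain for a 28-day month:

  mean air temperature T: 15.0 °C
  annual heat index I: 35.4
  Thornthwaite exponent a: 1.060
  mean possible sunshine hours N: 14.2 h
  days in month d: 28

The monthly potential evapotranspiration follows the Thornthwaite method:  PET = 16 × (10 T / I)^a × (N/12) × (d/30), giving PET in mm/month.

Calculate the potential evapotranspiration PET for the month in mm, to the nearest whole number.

82 mm

10T/I = 10 × 15.0 / 35.4 = 4.2373
(10T/I)^a = 4.2373^1.060 = 4.6208
Uncorrected PET = 16 × 4.6208 = 73.933 mm
Correction = (N/12)(d/30) = (14.2/12)(28/30) = 1.1044
PET = 73.933 × 1.1044 = 81.652 mm/month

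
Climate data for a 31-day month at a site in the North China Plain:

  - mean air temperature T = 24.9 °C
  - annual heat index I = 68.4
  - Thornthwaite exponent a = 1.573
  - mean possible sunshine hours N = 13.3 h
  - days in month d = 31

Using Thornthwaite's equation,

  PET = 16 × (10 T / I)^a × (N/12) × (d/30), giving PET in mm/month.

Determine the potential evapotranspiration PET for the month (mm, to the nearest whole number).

140 mm

10T/I = 10 × 24.9 / 68.4 = 3.6404
(10T/I)^a = 3.6404^1.573 = 7.6329
Uncorrected PET = 16 × 7.6329 = 122.126 mm
Correction = (N/12)(d/30) = (13.3/12)(31/30) = 1.1453
PET = 122.126 × 1.1453 = 139.871 mm/month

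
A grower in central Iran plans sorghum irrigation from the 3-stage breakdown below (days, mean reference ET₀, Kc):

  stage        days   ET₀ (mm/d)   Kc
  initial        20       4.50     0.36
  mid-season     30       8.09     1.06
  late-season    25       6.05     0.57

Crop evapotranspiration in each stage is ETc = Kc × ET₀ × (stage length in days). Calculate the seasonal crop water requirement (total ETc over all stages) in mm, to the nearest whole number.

initial: 0.36 × 4.50 × 20 = 32.40 mm
mid-season: 1.06 × 8.09 × 30 = 257.26 mm
late-season: 0.57 × 6.05 × 25 = 86.21 mm
Seasonal total = 375.87 mm

376 mm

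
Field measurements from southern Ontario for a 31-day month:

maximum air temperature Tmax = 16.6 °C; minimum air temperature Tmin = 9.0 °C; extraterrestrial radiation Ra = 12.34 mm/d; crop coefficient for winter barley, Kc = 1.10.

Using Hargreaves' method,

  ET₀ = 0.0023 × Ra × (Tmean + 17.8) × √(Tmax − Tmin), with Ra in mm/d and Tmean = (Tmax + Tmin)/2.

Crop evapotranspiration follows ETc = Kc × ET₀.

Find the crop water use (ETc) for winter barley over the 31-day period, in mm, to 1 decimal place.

Tmean = (16.6 + 9.0)/2 = 12.80 °C
ET₀ = 0.0023 × 12.34 × (12.80 + 17.8) × √7.6 = 0.0023 × 12.34 × 30.60 × 2.7568 = 2.3943 mm/d
ETc = Kc × ET₀ = 1.10 × 2.3943 = 2.6337 mm/d
Over 31 days: 2.6337 × 31 = 81.645 mm

81.6 mm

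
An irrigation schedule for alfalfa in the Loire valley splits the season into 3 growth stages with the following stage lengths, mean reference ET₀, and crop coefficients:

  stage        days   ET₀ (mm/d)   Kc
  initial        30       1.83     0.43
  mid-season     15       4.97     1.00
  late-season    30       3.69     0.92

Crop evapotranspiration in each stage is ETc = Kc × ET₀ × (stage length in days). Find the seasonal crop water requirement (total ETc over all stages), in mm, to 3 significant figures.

initial: 0.43 × 1.83 × 30 = 23.61 mm
mid-season: 1.00 × 4.97 × 15 = 74.55 mm
late-season: 0.92 × 3.69 × 30 = 101.84 mm
Seasonal total = 200.00 mm

200 mm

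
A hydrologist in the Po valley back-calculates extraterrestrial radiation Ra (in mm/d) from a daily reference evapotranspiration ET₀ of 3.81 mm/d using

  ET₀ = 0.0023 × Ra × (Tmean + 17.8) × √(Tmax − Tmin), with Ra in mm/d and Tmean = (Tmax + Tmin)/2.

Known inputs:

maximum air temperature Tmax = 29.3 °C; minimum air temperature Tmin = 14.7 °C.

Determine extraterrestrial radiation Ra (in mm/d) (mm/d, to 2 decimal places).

Tmean = 22.00 °C; √ΔT = 3.8210
Ra = ET₀ / [0.0023 × (Tmean+17.8) × √ΔT] = 3.81 / (0.0023 × 39.80 × 3.8210) = 10.893 mm/d

10.89 mm/d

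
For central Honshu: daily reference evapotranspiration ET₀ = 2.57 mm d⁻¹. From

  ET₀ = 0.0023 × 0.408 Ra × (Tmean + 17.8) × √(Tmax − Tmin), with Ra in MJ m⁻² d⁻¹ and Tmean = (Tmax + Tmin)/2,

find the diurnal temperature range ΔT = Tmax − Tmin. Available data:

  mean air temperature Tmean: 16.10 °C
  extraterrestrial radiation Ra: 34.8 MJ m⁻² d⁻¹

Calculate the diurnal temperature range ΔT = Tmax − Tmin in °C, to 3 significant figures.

√ΔT = ET₀ / [0.0023 × 0.408 × Ra × (Tmean+17.8)] = 2.57 / (0.0023 × 14.1984 × 33.90) = 2.3215
ΔT = 2.3215² = 5.389 °C

5.39 °C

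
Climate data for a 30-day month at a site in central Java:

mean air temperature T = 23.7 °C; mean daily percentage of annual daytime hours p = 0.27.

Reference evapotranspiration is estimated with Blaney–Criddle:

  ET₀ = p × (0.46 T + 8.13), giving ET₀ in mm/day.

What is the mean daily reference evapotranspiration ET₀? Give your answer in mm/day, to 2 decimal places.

ET₀ = 0.27 × (0.46 × 23.7 + 8.13) = 0.27 × 19.032 = 5.1386 mm/d

5.14 mm/day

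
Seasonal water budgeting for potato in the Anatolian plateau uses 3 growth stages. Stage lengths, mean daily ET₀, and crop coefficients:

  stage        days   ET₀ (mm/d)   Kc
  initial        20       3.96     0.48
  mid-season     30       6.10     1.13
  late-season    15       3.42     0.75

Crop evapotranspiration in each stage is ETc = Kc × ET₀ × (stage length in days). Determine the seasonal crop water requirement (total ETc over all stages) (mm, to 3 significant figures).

283 mm

initial: 0.48 × 3.96 × 20 = 38.02 mm
mid-season: 1.13 × 6.10 × 30 = 206.79 mm
late-season: 0.75 × 3.42 × 15 = 38.48 mm
Seasonal total = 283.29 mm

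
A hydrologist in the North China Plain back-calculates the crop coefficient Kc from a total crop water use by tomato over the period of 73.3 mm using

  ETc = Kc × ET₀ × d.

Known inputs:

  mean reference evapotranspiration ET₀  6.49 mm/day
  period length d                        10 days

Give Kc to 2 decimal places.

1.13

ETc = Kc × ET₀ × d  ⇒  Kc = ETc / (ET₀ × d)
Kc = 73.3 / (6.49 × 10) = 73.3 / 64.90 = 1.1294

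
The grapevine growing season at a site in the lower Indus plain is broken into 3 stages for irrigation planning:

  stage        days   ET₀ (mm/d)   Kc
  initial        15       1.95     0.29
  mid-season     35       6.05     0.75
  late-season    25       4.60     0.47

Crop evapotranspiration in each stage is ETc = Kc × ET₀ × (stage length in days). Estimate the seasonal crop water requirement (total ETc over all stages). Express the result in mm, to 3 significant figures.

221 mm

initial: 0.29 × 1.95 × 15 = 8.48 mm
mid-season: 0.75 × 6.05 × 35 = 158.81 mm
late-season: 0.47 × 4.60 × 25 = 54.05 mm
Seasonal total = 221.34 mm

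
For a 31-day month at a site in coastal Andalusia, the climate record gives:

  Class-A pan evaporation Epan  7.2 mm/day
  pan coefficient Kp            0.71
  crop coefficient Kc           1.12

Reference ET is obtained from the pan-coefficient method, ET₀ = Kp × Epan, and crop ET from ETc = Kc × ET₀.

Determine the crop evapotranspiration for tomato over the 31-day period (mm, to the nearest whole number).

ET₀ = 0.71 × 7.2 = 5.1120 mm/d
ETc = Kc × ET₀ = 1.12 × 5.1120 = 5.7254 mm/d
Over 31 days: 5.7254 × 31 = 177.487 mm

177 mm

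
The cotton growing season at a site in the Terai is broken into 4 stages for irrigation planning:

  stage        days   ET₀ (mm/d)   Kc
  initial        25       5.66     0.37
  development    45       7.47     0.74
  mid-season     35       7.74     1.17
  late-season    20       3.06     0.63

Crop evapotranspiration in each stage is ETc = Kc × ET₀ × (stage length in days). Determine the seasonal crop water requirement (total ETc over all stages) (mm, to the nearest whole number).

657 mm

initial: 0.37 × 5.66 × 25 = 52.36 mm
development: 0.74 × 7.47 × 45 = 248.75 mm
mid-season: 1.17 × 7.74 × 35 = 316.95 mm
late-season: 0.63 × 3.06 × 20 = 38.56 mm
Seasonal total = 656.62 mm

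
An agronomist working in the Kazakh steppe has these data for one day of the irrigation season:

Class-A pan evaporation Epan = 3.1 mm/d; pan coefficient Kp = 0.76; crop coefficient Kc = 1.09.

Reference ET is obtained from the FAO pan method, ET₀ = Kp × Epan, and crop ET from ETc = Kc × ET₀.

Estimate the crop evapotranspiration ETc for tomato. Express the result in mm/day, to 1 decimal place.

ET₀ = 0.76 × 3.1 = 2.3560 mm/d
ETc = Kc × ET₀ = 1.09 × 2.3560 = 2.5680 mm/d

2.6 mm/day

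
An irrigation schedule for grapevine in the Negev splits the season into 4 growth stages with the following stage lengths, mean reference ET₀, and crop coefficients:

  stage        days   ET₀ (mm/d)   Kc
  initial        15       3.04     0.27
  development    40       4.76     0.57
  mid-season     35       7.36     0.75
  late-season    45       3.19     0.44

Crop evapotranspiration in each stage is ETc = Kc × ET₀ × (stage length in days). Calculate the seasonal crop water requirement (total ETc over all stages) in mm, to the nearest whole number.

377 mm

initial: 0.27 × 3.04 × 15 = 12.31 mm
development: 0.57 × 4.76 × 40 = 108.53 mm
mid-season: 0.75 × 7.36 × 35 = 193.20 mm
late-season: 0.44 × 3.19 × 45 = 63.16 mm
Seasonal total = 377.20 mm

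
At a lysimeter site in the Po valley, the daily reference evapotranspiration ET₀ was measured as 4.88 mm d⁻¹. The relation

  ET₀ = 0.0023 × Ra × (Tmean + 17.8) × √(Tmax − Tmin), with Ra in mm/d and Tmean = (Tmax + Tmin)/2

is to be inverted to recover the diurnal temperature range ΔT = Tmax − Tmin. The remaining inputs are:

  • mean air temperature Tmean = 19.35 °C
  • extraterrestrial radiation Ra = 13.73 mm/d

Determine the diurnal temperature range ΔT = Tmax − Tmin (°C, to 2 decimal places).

17.30 °C

√ΔT = ET₀ / [0.0023 × Ra × (Tmean+17.8)] = 4.88 / (0.0023 × 13.73 × 37.15) = 4.1597
ΔT = 4.1597² = 17.303 °C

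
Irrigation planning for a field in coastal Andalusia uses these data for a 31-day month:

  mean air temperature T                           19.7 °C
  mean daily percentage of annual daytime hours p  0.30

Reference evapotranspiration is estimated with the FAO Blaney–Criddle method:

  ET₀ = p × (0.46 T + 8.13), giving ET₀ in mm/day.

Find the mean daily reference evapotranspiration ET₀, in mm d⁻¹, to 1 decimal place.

5.2 mm d⁻¹

ET₀ = 0.30 × (0.46 × 19.7 + 8.13) = 0.30 × 17.192 = 5.1576 mm/d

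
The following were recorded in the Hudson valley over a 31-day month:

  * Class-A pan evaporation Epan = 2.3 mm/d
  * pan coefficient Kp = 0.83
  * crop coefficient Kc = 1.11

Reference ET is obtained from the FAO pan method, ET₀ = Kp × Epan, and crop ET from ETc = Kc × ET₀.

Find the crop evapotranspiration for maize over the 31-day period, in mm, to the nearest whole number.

66 mm

ET₀ = 0.83 × 2.3 = 1.9090 mm/d
ETc = Kc × ET₀ = 1.11 × 1.9090 = 2.1190 mm/d
Over 31 days: 2.1190 × 31 = 65.689 mm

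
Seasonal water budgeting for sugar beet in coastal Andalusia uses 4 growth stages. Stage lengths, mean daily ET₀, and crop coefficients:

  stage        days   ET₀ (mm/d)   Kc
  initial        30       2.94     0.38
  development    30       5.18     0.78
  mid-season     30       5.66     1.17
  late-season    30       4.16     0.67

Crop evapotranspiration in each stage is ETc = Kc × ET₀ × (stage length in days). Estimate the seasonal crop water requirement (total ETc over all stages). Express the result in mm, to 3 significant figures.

initial: 0.38 × 2.94 × 30 = 33.52 mm
development: 0.78 × 5.18 × 30 = 121.21 mm
mid-season: 1.17 × 5.66 × 30 = 198.67 mm
late-season: 0.67 × 4.16 × 30 = 83.62 mm
Seasonal total = 437.02 mm

437 mm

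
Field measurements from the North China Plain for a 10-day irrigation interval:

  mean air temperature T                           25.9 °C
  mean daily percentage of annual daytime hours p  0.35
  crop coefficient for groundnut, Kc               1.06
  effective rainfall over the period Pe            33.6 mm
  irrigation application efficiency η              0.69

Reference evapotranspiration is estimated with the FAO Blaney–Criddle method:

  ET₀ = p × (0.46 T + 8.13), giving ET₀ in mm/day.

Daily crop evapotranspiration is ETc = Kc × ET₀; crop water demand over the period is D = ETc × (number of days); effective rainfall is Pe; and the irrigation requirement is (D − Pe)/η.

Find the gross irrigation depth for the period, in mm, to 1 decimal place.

ET₀ = 0.35 × (0.46 × 25.9 + 8.13) = 0.35 × 20.044 = 7.0154 mm/d
ETc = Kc × ET₀ = 1.06 × 7.0154 = 7.4363 mm/d
Crop demand D = ETc × 10 d = 7.4363 × 10 = 74.363 mm
D − Pe = 74.363 − 33.6 = 40.763 mm
Gross irrigation = 40.763 / 0.69 = 59.077 mm

59.1 mm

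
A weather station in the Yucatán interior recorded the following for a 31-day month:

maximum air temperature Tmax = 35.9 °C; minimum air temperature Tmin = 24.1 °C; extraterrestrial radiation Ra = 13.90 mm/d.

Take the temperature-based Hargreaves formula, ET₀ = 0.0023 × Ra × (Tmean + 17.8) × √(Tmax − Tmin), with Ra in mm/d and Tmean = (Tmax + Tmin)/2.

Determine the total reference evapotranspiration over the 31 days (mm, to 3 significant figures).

Tmean = (35.9 + 24.1)/2 = 30.00 °C
ET₀ = 0.0023 × 13.90 × (30.00 + 17.8) × √11.8 = 0.0023 × 13.90 × 47.80 × 3.4351 = 5.2494 mm/d
Over 31 days: 5.2494 × 31 = 162.731 mm

163 mm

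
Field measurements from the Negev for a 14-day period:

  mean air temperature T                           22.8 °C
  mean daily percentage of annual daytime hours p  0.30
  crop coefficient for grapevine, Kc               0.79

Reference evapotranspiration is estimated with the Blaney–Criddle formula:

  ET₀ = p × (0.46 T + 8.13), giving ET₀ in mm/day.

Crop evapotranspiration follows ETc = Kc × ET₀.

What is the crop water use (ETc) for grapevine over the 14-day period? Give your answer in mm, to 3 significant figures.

ET₀ = 0.30 × (0.46 × 22.8 + 8.13) = 0.30 × 18.618 = 5.5854 mm/d
ETc = Kc × ET₀ = 0.79 × 5.5854 = 4.4125 mm/d
Over 14 days: 4.4125 × 14 = 61.775 mm

61.8 mm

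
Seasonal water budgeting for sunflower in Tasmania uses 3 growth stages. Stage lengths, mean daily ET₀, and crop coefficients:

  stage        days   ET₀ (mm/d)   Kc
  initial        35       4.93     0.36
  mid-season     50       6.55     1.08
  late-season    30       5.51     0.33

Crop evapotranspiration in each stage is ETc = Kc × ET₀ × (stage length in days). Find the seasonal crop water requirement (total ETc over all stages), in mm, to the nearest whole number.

initial: 0.36 × 4.93 × 35 = 62.12 mm
mid-season: 1.08 × 6.55 × 50 = 353.70 mm
late-season: 0.33 × 5.51 × 30 = 54.55 mm
Seasonal total = 470.37 mm

470 mm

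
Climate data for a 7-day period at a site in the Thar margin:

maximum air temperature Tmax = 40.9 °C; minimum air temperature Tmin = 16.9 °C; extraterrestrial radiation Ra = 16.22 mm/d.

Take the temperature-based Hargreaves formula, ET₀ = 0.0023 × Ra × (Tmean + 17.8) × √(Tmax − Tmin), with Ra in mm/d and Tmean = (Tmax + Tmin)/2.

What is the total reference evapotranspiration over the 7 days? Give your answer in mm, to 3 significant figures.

Tmean = (40.9 + 16.9)/2 = 28.90 °C
ET₀ = 0.0023 × 16.22 × (28.90 + 17.8) × √24.0 = 0.0023 × 16.22 × 46.70 × 4.8990 = 8.5350 mm/d
Over 7 days: 8.5350 × 7 = 59.745 mm

59.7 mm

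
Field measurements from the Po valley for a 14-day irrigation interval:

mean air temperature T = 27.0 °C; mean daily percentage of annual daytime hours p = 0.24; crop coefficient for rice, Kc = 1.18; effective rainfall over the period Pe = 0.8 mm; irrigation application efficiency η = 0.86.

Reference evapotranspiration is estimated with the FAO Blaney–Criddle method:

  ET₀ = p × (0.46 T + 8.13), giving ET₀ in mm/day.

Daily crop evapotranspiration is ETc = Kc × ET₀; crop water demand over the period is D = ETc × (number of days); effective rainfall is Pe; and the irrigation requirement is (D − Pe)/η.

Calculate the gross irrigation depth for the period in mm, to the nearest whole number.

ET₀ = 0.24 × (0.46 × 27.0 + 8.13) = 0.24 × 20.550 = 4.9320 mm/d
ETc = Kc × ET₀ = 1.18 × 4.9320 = 5.8198 mm/d
Crop demand D = ETc × 14 d = 5.8198 × 14 = 81.477 mm
D − Pe = 81.477 − 0.8 = 80.677 mm
Gross irrigation = 80.677 / 0.86 = 93.810 mm

94 mm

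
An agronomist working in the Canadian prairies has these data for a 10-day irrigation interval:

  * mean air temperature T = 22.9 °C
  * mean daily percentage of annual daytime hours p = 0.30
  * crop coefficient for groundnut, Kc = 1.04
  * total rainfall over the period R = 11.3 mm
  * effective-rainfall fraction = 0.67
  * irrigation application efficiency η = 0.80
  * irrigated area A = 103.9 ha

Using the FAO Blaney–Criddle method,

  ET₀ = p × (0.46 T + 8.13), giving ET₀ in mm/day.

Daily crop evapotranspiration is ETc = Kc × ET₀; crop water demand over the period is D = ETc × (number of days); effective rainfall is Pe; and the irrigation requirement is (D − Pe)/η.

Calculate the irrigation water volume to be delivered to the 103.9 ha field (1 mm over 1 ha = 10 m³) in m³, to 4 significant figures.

65800 m³

ET₀ = 0.30 × (0.46 × 22.9 + 8.13) = 0.30 × 18.664 = 5.5992 mm/d
ETc = Kc × ET₀ = 1.04 × 5.5992 = 5.8232 mm/d
Crop demand D = ETc × 10 d = 5.8232 × 10 = 58.232 mm
Pe = 0.67 × 11.3 = 7.571 mm
D − Pe = 58.232 − 7.571 = 50.661 mm
Gross irrigation = 50.661 / 0.80 = 63.326 mm
Volume = 63.326 mm × 103.9 ha × 10 = 65795.7 m³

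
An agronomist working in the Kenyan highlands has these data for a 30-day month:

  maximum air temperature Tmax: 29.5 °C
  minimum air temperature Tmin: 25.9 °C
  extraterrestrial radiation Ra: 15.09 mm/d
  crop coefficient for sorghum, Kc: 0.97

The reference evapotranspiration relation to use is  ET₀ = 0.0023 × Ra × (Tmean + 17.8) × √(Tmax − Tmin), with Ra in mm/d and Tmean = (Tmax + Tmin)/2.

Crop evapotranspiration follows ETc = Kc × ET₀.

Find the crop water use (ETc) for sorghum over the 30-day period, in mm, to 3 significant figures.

87.2 mm

Tmean = (29.5 + 25.9)/2 = 27.70 °C
ET₀ = 0.0023 × 15.09 × (27.70 + 17.8) × √3.6 = 0.0023 × 15.09 × 45.50 × 1.8974 = 2.9963 mm/d
ETc = Kc × ET₀ = 0.97 × 2.9963 = 2.9064 mm/d
Over 30 days: 2.9064 × 30 = 87.192 mm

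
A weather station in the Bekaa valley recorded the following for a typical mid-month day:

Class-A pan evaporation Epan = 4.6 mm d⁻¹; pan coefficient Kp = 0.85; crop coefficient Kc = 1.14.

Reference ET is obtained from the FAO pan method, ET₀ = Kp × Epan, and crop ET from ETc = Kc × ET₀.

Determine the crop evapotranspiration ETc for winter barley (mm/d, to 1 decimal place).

4.5 mm/d

ET₀ = 0.85 × 4.6 = 3.9100 mm/d
ETc = Kc × ET₀ = 1.14 × 3.9100 = 4.4574 mm/d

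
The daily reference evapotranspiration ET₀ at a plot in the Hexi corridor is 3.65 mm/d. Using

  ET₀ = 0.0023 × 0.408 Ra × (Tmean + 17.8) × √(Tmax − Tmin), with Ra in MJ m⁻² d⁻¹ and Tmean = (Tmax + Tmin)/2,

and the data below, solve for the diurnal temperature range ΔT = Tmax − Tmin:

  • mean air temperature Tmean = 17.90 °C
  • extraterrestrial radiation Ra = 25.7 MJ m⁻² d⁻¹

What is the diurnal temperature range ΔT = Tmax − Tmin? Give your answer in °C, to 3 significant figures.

√ΔT = ET₀ / [0.0023 × 0.408 × Ra × (Tmean+17.8)] = 3.65 / (0.0023 × 10.4856 × 35.70) = 4.2394
ΔT = 4.2394² = 17.973 °C

18.0 °C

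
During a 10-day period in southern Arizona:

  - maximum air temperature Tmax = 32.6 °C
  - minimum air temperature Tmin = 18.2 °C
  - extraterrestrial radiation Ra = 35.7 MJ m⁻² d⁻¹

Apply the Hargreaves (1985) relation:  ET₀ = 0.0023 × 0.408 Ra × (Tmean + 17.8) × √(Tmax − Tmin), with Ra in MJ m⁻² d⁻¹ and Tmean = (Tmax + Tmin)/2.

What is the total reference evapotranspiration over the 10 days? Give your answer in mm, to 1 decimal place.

Tmean = (32.6 + 18.2)/2 = 25.40 °C
0.408 Ra = 0.408 × 35.7 = 14.5656 mm/d equivalent
ET₀ = 0.0023 × 14.5656 × (25.40 + 17.8) × √14.4 = 0.0023 × 14.5656 × 43.20 × 3.7947 = 5.4918 mm/d
Over 10 days: 5.4918 × 10 = 54.918 mm

54.9 mm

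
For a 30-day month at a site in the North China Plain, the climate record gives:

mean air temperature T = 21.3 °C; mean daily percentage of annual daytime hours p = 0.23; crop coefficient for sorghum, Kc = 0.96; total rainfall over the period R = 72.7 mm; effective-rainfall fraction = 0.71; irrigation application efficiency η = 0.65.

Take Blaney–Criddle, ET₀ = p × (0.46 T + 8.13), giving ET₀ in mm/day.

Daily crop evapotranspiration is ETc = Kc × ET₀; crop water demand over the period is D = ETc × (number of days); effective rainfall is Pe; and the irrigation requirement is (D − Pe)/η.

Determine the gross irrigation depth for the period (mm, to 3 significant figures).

103 mm

ET₀ = 0.23 × (0.46 × 21.3 + 8.13) = 0.23 × 17.928 = 4.1234 mm/d
ETc = Kc × ET₀ = 0.96 × 4.1234 = 3.9585 mm/d
Crop demand D = ETc × 30 d = 3.9585 × 30 = 118.755 mm
Pe = 0.71 × 72.7 = 51.617 mm
D − Pe = 118.755 − 51.617 = 67.138 mm
Gross irrigation = 67.138 / 0.65 = 103.289 mm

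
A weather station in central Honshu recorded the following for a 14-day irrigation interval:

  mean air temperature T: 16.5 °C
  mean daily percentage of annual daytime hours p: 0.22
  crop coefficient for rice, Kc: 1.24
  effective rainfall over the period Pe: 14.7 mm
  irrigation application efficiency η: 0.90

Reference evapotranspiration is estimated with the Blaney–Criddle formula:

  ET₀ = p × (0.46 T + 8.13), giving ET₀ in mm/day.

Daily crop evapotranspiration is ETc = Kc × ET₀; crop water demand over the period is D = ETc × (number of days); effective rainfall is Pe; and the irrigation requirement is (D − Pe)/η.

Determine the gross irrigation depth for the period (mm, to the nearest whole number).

ET₀ = 0.22 × (0.46 × 16.5 + 8.13) = 0.22 × 15.720 = 3.4584 mm/d
ETc = Kc × ET₀ = 1.24 × 3.4584 = 4.2884 mm/d
Crop demand D = ETc × 14 d = 4.2884 × 14 = 60.038 mm
D − Pe = 60.038 − 14.7 = 45.338 mm
Gross irrigation = 45.338 / 0.90 = 50.376 mm

50 mm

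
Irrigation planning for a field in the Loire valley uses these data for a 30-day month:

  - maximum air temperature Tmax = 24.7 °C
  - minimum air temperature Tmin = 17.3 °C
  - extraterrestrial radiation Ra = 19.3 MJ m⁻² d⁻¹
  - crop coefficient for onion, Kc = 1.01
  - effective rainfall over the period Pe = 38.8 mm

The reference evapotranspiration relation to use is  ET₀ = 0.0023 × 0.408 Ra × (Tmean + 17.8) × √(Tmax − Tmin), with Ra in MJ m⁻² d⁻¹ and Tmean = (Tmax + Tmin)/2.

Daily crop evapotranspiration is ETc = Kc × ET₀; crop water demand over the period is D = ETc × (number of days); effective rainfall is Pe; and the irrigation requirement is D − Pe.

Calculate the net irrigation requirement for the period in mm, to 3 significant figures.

19.1 mm

Tmean = (24.7 + 17.3)/2 = 21.00 °C
0.408 Ra = 0.408 × 19.3 = 7.8744 mm/d equivalent
ET₀ = 0.0023 × 7.8744 × (21.00 + 17.8) × √7.4 = 0.0023 × 7.8744 × 38.80 × 2.7203 = 1.9116 mm/d
ETc = Kc × ET₀ = 1.01 × 1.9116 = 1.9307 mm/d
Crop demand D = ETc × 30 d = 1.9307 × 30 = 57.921 mm
D − Pe = 57.921 − 38.8 = 19.121 mm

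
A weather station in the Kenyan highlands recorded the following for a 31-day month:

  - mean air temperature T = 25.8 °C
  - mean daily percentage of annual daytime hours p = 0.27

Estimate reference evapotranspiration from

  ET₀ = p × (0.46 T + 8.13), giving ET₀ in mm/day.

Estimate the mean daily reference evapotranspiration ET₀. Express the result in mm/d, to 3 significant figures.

ET₀ = 0.27 × (0.46 × 25.8 + 8.13) = 0.27 × 19.998 = 5.3995 mm/d

5.40 mm/d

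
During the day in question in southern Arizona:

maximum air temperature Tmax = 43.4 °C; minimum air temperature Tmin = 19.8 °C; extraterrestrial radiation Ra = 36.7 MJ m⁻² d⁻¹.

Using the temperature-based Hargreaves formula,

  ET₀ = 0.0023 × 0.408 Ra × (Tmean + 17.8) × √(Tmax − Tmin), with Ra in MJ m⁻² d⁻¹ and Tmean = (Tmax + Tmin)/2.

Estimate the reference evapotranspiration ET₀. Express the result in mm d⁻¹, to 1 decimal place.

8.3 mm d⁻¹

Tmean = (43.4 + 19.8)/2 = 31.60 °C
0.408 Ra = 0.408 × 36.7 = 14.9736 mm/d equivalent
ET₀ = 0.0023 × 14.9736 × (31.60 + 17.8) × √23.6 = 0.0023 × 14.9736 × 49.40 × 4.8580 = 8.2649 mm/d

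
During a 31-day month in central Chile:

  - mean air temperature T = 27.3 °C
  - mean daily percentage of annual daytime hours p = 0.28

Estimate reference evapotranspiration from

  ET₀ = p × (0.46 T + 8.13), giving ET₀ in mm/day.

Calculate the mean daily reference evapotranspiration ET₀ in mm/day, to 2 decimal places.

ET₀ = 0.28 × (0.46 × 27.3 + 8.13) = 0.28 × 20.688 = 5.7926 mm/d

5.79 mm/day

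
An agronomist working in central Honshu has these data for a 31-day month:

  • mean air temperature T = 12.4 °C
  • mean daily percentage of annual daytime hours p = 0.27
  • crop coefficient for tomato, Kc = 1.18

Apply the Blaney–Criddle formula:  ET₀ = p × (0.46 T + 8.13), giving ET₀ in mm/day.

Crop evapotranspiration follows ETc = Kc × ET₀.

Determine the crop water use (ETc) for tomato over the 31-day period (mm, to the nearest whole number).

ET₀ = 0.27 × (0.46 × 12.4 + 8.13) = 0.27 × 13.834 = 3.7352 mm/d
ETc = Kc × ET₀ = 1.18 × 3.7352 = 4.4075 mm/d
Over 31 days: 4.4075 × 31 = 136.633 mm

137 mm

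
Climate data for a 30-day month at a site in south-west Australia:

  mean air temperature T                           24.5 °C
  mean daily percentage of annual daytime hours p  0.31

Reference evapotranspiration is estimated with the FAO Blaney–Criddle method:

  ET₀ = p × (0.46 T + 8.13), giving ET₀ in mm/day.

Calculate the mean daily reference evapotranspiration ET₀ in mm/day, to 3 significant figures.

ET₀ = 0.31 × (0.46 × 24.5 + 8.13) = 0.31 × 19.400 = 6.0140 mm/d

6.01 mm/day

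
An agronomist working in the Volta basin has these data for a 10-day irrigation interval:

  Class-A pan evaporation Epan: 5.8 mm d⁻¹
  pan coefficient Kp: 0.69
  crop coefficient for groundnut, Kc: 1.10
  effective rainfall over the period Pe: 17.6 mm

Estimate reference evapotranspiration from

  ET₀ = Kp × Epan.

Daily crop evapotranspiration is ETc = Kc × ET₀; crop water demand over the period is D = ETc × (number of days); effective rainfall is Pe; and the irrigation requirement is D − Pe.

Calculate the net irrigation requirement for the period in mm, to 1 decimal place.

26.4 mm

ET₀ = 0.69 × 5.8 = 4.0020 mm/d
ETc = Kc × ET₀ = 1.10 × 4.0020 = 4.4022 mm/d
Crop demand D = ETc × 10 d = 4.4022 × 10 = 44.022 mm
D − Pe = 44.022 − 17.6 = 26.422 mm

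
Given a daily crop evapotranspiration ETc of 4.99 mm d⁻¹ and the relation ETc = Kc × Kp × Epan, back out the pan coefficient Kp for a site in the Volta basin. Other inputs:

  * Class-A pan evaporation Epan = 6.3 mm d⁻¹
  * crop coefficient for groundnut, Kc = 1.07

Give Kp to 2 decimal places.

ETc = Kc × Kp × Epan  ⇒  Kp = ETc / (Kc × Epan)
Kp = 4.99 / (1.07 × 6.3) = 4.99 / 6.741 = 0.7402

0.74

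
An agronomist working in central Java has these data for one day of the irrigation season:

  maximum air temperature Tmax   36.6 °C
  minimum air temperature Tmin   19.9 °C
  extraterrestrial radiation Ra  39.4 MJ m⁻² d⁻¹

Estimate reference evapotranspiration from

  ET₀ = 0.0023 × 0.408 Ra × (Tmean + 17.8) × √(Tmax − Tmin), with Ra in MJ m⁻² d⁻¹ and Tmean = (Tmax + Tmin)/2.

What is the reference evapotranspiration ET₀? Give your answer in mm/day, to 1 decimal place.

7.0 mm/day

Tmean = (36.6 + 19.9)/2 = 28.25 °C
0.408 Ra = 0.408 × 39.4 = 16.0752 mm/d equivalent
ET₀ = 0.0023 × 16.0752 × (28.25 + 17.8) × √16.7 = 0.0023 × 16.0752 × 46.05 × 4.0866 = 6.9579 mm/d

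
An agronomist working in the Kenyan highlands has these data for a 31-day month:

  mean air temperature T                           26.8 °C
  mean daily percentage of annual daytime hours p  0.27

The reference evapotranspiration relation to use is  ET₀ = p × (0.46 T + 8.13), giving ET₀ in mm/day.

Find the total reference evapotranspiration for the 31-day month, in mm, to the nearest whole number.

ET₀ = 0.27 × (0.46 × 26.8 + 8.13) = 0.27 × 20.458 = 5.5237 mm/d
Monthly total = 5.5237 × 31 = 171.235 mm

171 mm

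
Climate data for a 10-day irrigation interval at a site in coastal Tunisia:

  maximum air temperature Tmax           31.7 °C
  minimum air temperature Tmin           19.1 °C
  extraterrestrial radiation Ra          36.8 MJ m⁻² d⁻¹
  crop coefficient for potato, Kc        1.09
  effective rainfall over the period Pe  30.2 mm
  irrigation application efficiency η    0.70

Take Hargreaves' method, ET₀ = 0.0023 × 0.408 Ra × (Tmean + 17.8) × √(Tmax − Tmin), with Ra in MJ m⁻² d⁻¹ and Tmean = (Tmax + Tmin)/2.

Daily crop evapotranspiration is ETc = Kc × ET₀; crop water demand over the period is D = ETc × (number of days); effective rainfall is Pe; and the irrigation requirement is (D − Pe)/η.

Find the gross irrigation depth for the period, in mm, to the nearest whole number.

Tmean = (31.7 + 19.1)/2 = 25.40 °C
0.408 Ra = 0.408 × 36.8 = 15.0144 mm/d equivalent
ET₀ = 0.0023 × 15.0144 × (25.40 + 17.8) × √12.6 = 0.0023 × 15.0144 × 43.20 × 3.5496 = 5.2954 mm/d
ETc = Kc × ET₀ = 1.09 × 5.2954 = 5.7720 mm/d
Crop demand D = ETc × 10 d = 5.7720 × 10 = 57.720 mm
D − Pe = 57.720 − 30.2 = 27.520 mm
Gross irrigation = 27.520 / 0.70 = 39.314 mm

39 mm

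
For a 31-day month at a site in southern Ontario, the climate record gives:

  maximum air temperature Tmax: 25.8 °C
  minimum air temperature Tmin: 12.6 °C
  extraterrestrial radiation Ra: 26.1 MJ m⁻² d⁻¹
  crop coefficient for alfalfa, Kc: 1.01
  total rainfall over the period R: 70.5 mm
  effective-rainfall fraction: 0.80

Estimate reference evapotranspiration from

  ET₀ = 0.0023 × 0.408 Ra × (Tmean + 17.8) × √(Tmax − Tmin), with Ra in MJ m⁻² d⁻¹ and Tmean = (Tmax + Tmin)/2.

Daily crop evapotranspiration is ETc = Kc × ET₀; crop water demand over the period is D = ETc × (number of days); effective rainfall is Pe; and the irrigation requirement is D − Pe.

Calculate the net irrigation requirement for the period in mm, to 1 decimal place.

Tmean = (25.8 + 12.6)/2 = 19.20 °C
0.408 Ra = 0.408 × 26.1 = 10.6488 mm/d equivalent
ET₀ = 0.0023 × 10.6488 × (19.20 + 17.8) × √13.2 = 0.0023 × 10.6488 × 37.00 × 3.6332 = 3.2925 mm/d
ETc = Kc × ET₀ = 1.01 × 3.2925 = 3.3254 mm/d
Crop demand D = ETc × 31 d = 3.3254 × 31 = 103.087 mm
Pe = 0.80 × 70.5 = 56.400 mm
D − Pe = 103.087 − 56.400 = 46.687 mm

46.7 mm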